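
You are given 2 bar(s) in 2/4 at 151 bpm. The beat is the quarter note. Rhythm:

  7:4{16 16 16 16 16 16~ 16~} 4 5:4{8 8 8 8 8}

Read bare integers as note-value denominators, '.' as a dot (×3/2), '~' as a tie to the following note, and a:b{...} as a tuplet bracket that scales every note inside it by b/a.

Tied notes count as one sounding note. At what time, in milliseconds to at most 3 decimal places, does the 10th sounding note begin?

1. 0.0ms @ 0 + 56.764ms (1/7)
2. 56.764ms @ 1/7 + 56.764ms (1/7)
3. 113.529ms @ 2/7 + 56.764ms (1/7)
4. 170.293ms @ 3/7 + 56.764ms (1/7)
5. 227.058ms @ 4/7 + 56.764ms (1/7)
6. 283.822ms @ 5/7 + 510.88ms (9/7)
7. 794.702ms @ 2 + 158.94ms (2/5)
8. 953.642ms @ 12/5 + 158.94ms (2/5)
9. 1112.583ms @ 14/5 + 158.94ms (2/5)
10. 1271.523ms @ 16/5 + 158.94ms (2/5)
11. 1430.464ms @ 18/5 + 158.94ms (2/5)

note 10 onset = 16/5b = 1271.523ms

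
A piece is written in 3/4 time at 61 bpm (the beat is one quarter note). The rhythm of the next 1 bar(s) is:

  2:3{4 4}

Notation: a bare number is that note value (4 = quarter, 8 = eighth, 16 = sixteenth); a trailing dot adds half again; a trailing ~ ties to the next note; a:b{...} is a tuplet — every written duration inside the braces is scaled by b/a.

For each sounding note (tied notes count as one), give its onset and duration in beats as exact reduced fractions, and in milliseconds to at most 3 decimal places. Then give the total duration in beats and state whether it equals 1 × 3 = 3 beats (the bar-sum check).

1) 0.0ms=0b +1475.41ms=3/2b
2) 1475.41ms=3/2b +1475.41ms=3/2b
Σ=3b of 3 (61bpm 3/4) — PASS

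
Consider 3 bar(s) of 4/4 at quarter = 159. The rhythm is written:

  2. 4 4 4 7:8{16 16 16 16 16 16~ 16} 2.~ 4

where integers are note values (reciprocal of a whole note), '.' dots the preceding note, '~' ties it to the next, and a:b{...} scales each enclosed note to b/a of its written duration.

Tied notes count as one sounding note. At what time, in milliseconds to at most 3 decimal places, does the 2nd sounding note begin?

1. 0.0ms @ 0 + 1132.075ms (3)
2. 1132.075ms @ 3 + 377.358ms (1)
3. 1509.434ms @ 4 + 377.358ms (1)
4. 1886.792ms @ 5 + 377.358ms (1)
5. 2264.151ms @ 6 + 107.817ms (2/7)
6. 2371.968ms @ 44/7 + 107.817ms (2/7)
7. 2479.784ms @ 46/7 + 107.817ms (2/7)
8. 2587.601ms @ 48/7 + 107.817ms (2/7)
9. 2695.418ms @ 50/7 + 107.817ms (2/7)
10. 2803.235ms @ 52/7 + 215.633ms (4/7)
11. 3018.868ms @ 8 + 1509.434ms (4)

note 2 onset = 3b = 1132.075ms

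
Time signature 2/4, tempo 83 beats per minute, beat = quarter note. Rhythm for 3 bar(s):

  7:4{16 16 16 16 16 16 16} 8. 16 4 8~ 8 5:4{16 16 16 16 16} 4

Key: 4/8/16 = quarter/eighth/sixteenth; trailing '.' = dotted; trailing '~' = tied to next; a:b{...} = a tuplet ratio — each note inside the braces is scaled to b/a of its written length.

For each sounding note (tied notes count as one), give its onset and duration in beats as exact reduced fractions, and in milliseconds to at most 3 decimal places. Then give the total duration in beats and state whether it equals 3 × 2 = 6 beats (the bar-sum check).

1) 0.0ms=0b +103.27ms=1/7b
2) 103.27ms=1/7b +103.27ms=1/7b
3) 206.54ms=2/7b +103.27ms=1/7b
4) 309.811ms=3/7b +103.27ms=1/7b
5) 413.081ms=4/7b +103.27ms=1/7b
6) 516.351ms=5/7b +103.27ms=1/7b
7) 619.621ms=6/7b +103.27ms=1/7b
8) 722.892ms=1b +542.169ms=3/4b
9) 1265.06ms=7/4b +180.723ms=1/4b
10) 1445.783ms=2b +722.892ms=1b
11) 2168.675ms=3b +722.892ms=1b
12) 2891.566ms=4b +144.578ms=1/5b
13) 3036.145ms=21/5b +144.578ms=1/5b
14) 3180.723ms=22/5b +144.578ms=1/5b
15) 3325.301ms=23/5b +144.578ms=1/5b
16) 3469.88ms=24/5b +144.578ms=1/5b
17) 3614.458ms=5b +722.892ms=1b
Σ=6b of 6 (83bpm 2/4) — PASS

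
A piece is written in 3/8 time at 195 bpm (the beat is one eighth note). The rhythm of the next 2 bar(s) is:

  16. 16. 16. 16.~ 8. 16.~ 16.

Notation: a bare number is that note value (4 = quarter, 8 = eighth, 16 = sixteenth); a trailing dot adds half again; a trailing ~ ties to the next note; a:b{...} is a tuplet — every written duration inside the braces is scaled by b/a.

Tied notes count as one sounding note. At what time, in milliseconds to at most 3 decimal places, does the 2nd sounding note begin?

note 2 onset = 3/4b = 230.769ms

1. 0.0ms @ 0 + 230.769ms (3/4)
2. 230.769ms @ 3/4 + 230.769ms (3/4)
3. 461.538ms @ 3/2 + 230.769ms (3/4)
4. 692.308ms @ 9/4 + 692.308ms (9/4)
5. 1384.615ms @ 9/2 + 461.538ms (3/2)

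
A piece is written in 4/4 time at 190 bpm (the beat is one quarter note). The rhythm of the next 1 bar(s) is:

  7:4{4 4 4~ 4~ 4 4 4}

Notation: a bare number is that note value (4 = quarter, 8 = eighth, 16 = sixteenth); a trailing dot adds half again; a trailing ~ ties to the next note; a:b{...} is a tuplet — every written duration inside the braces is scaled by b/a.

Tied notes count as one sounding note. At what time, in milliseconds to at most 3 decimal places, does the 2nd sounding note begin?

1. 0.0ms @ 0 + 180.451ms (4/7)
2. 180.451ms @ 4/7 + 180.451ms (4/7)
3. 360.902ms @ 8/7 + 541.353ms (12/7)
4. 902.256ms @ 20/7 + 180.451ms (4/7)
5. 1082.707ms @ 24/7 + 180.451ms (4/7)

note 2 onset = 4/7b = 180.451ms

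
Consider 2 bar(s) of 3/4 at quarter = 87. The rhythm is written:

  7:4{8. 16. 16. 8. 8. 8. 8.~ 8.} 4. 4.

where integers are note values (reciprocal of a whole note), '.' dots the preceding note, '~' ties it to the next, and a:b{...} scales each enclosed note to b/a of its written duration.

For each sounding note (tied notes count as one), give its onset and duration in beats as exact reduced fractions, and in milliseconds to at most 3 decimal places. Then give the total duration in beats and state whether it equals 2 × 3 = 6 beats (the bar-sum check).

1) 0.0ms=0b +295.567ms=3/7b
2) 295.567ms=3/7b +147.783ms=3/14b
3) 443.35ms=9/14b +147.783ms=3/14b
4) 591.133ms=6/7b +295.567ms=3/7b
5) 886.7ms=9/7b +295.567ms=3/7b
6) 1182.266ms=12/7b +295.567ms=3/7b
7) 1477.833ms=15/7b +591.133ms=6/7b
8) 2068.966ms=3b +1034.483ms=3/2b
9) 3103.448ms=9/2b +1034.483ms=3/2b
Σ=6b of 6 (87bpm 3/4) — PASS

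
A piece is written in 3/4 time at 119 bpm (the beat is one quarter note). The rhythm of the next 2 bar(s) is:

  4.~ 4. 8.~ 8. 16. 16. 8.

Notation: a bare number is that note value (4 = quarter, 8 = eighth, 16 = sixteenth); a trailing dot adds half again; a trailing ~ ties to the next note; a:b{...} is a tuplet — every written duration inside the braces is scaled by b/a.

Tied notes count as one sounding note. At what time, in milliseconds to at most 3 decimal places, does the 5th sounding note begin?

1. 0.0ms @ 0 + 1512.605ms (3)
2. 1512.605ms @ 3 + 756.303ms (3/2)
3. 2268.908ms @ 9/2 + 189.076ms (3/8)
4. 2457.983ms @ 39/8 + 189.076ms (3/8)
5. 2647.059ms @ 21/4 + 378.151ms (3/4)

note 5 onset = 21/4b = 2647.059ms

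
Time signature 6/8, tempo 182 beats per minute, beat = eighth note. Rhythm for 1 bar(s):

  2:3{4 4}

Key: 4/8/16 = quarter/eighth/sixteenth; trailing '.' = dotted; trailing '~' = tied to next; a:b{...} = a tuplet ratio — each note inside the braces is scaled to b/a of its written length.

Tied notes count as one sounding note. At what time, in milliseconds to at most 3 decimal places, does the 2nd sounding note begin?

note 2 onset = 3b = 989.011ms

1. 0.0ms @ 0 + 989.011ms (3)
2. 989.011ms @ 3 + 989.011ms (3)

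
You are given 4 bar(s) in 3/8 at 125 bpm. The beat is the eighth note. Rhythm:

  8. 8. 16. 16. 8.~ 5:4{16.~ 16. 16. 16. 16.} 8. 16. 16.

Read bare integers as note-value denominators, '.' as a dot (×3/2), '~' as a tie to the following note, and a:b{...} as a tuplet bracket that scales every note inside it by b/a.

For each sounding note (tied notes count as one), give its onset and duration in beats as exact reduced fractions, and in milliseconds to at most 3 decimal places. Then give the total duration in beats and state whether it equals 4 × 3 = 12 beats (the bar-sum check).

1) 0.0ms=0b +720.0ms=3/2b
2) 720.0ms=3/2b +720.0ms=3/2b
3) 1440.0ms=3b +360.0ms=3/4b
4) 1800.0ms=15/4b +360.0ms=3/4b
5) 2160.0ms=9/2b +1296.0ms=27/10b
6) 3456.0ms=36/5b +288.0ms=3/5b
7) 3744.0ms=39/5b +288.0ms=3/5b
8) 4032.0ms=42/5b +288.0ms=3/5b
9) 4320.0ms=9b +720.0ms=3/2b
10) 5040.0ms=21/2b +360.0ms=3/4b
11) 5400.0ms=45/4b +360.0ms=3/4b
Σ=12b of 12 (125bpm 3/8) — PASS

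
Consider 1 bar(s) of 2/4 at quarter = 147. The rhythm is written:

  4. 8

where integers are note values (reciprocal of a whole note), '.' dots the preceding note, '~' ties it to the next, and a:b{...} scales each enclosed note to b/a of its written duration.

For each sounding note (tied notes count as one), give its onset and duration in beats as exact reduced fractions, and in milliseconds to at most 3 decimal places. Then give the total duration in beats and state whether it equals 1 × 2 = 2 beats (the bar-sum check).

1) 0.0ms=0b +612.245ms=3/2b
2) 612.245ms=3/2b +204.082ms=1/2b
Σ=2b of 2 (147bpm 2/4) — PASS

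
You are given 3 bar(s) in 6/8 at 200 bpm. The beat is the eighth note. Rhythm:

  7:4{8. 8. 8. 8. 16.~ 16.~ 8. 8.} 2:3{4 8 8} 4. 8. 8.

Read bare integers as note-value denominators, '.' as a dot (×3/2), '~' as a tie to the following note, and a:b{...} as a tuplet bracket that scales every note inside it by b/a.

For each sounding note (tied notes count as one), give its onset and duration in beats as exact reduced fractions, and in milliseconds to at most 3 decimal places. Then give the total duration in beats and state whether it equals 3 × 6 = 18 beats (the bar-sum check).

1) 0.0ms=0b +257.143ms=6/7b
2) 257.143ms=6/7b +257.143ms=6/7b
3) 514.286ms=12/7b +257.143ms=6/7b
4) 771.429ms=18/7b +257.143ms=6/7b
5) 1028.571ms=24/7b +514.286ms=12/7b
6) 1542.857ms=36/7b +257.143ms=6/7b
7) 1800.0ms=6b +900.0ms=3b
8) 2700.0ms=9b +450.0ms=3/2b
9) 3150.0ms=21/2b +450.0ms=3/2b
10) 3600.0ms=12b +900.0ms=3b
11) 4500.0ms=15b +450.0ms=3/2b
12) 4950.0ms=33/2b +450.0ms=3/2b
Σ=18b of 18 (200bpm 6/8) — PASS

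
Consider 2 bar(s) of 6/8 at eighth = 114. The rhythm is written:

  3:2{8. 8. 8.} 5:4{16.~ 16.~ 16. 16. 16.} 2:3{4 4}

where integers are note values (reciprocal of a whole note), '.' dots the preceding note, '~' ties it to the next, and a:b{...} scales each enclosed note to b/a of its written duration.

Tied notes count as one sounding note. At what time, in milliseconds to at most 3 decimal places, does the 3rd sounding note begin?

note 3 onset = 2b = 1052.632ms

1. 0.0ms @ 0 + 526.316ms (1)
2. 526.316ms @ 1 + 526.316ms (1)
3. 1052.632ms @ 2 + 526.316ms (1)
4. 1578.947ms @ 3 + 947.368ms (9/5)
5. 2526.316ms @ 24/5 + 315.789ms (3/5)
6. 2842.105ms @ 27/5 + 315.789ms (3/5)
7. 3157.895ms @ 6 + 1578.947ms (3)
8. 4736.842ms @ 9 + 1578.947ms (3)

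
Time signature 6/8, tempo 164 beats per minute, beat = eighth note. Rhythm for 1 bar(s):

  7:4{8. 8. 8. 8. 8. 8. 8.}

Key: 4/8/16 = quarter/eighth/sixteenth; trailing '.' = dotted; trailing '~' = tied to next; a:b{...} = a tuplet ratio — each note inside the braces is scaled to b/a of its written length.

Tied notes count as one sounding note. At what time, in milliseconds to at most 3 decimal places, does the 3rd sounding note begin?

note 3 onset = 12/7b = 627.178ms

1. 0.0ms @ 0 + 313.589ms (6/7)
2. 313.589ms @ 6/7 + 313.589ms (6/7)
3. 627.178ms @ 12/7 + 313.589ms (6/7)
4. 940.767ms @ 18/7 + 313.589ms (6/7)
5. 1254.355ms @ 24/7 + 313.589ms (6/7)
6. 1567.944ms @ 30/7 + 313.589ms (6/7)
7. 1881.533ms @ 36/7 + 313.589ms (6/7)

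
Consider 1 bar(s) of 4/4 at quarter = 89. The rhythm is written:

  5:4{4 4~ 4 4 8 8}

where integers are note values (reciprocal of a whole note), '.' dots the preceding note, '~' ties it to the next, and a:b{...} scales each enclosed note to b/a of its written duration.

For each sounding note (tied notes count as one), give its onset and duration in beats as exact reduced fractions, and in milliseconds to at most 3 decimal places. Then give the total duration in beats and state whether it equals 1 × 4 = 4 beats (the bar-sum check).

1) 0.0ms=0b +539.326ms=4/5b
2) 539.326ms=4/5b +1078.652ms=8/5b
3) 1617.978ms=12/5b +539.326ms=4/5b
4) 2157.303ms=16/5b +269.663ms=2/5b
5) 2426.966ms=18/5b +269.663ms=2/5b
Σ=4b of 4 (89bpm 4/4) — PASS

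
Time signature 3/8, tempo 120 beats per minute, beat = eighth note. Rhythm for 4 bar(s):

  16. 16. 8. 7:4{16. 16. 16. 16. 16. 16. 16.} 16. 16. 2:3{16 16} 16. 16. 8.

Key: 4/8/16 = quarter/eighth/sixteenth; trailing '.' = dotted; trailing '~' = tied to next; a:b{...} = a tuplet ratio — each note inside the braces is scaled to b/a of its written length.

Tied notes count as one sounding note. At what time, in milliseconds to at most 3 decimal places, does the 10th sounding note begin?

note 10 onset = 39/7b = 2785.714ms

1. 0.0ms @ 0 + 375.0ms (3/4)
2. 375.0ms @ 3/4 + 375.0ms (3/4)
3. 750.0ms @ 3/2 + 750.0ms (3/2)
4. 1500.0ms @ 3 + 214.286ms (3/7)
5. 1714.286ms @ 24/7 + 214.286ms (3/7)
6. 1928.571ms @ 27/7 + 214.286ms (3/7)
7. 2142.857ms @ 30/7 + 214.286ms (3/7)
8. 2357.143ms @ 33/7 + 214.286ms (3/7)
9. 2571.429ms @ 36/7 + 214.286ms (3/7)
10. 2785.714ms @ 39/7 + 214.286ms (3/7)
11. 3000.0ms @ 6 + 375.0ms (3/4)
12. 3375.0ms @ 27/4 + 375.0ms (3/4)
13. 3750.0ms @ 15/2 + 375.0ms (3/4)
14. 4125.0ms @ 33/4 + 375.0ms (3/4)
15. 4500.0ms @ 9 + 375.0ms (3/4)
16. 4875.0ms @ 39/4 + 375.0ms (3/4)
17. 5250.0ms @ 21/2 + 750.0ms (3/2)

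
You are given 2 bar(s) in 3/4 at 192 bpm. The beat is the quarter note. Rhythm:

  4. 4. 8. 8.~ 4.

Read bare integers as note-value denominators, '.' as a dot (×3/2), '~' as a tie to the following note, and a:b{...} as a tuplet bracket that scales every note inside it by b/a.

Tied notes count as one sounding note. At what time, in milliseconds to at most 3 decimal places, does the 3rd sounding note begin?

note 3 onset = 3b = 937.5ms

1. 0.0ms @ 0 + 468.75ms (3/2)
2. 468.75ms @ 3/2 + 468.75ms (3/2)
3. 937.5ms @ 3 + 234.375ms (3/4)
4. 1171.875ms @ 15/4 + 703.125ms (9/4)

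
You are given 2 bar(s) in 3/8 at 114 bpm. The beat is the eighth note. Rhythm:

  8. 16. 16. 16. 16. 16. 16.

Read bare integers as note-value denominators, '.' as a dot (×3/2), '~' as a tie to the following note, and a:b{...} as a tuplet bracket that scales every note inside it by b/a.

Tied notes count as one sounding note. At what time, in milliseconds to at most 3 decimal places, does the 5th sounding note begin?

1. 0.0ms @ 0 + 789.474ms (3/2)
2. 789.474ms @ 3/2 + 394.737ms (3/4)
3. 1184.211ms @ 9/4 + 394.737ms (3/4)
4. 1578.947ms @ 3 + 394.737ms (3/4)
5. 1973.684ms @ 15/4 + 394.737ms (3/4)
6. 2368.421ms @ 9/2 + 394.737ms (3/4)
7. 2763.158ms @ 21/4 + 394.737ms (3/4)

note 5 onset = 15/4b = 1973.684ms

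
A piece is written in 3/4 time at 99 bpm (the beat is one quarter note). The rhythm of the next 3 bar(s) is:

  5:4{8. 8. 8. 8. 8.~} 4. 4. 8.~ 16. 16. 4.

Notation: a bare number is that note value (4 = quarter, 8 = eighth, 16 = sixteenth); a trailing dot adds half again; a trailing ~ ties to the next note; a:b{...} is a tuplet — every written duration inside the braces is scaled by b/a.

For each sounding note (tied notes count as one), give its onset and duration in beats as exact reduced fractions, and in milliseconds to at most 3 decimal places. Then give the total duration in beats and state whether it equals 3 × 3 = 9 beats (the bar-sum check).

1) 0.0ms=0b +363.636ms=3/5b
2) 363.636ms=3/5b +363.636ms=3/5b
3) 727.273ms=6/5b +363.636ms=3/5b
4) 1090.909ms=9/5b +363.636ms=3/5b
5) 1454.545ms=12/5b +1272.727ms=21/10b
6) 2727.273ms=9/2b +909.091ms=3/2b
7) 3636.364ms=6b +681.818ms=9/8b
8) 4318.182ms=57/8b +227.273ms=3/8b
9) 4545.455ms=15/2b +909.091ms=3/2b
Σ=9b of 9 (99bpm 3/4) — PASS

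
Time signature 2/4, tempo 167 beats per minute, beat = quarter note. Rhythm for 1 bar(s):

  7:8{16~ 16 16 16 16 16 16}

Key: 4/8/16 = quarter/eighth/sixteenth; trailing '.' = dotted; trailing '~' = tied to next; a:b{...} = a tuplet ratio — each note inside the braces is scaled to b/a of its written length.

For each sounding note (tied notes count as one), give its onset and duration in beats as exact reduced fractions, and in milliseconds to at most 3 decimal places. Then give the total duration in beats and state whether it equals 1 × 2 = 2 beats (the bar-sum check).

1) 0.0ms=0b +205.304ms=4/7b
2) 205.304ms=4/7b +102.652ms=2/7b
3) 307.956ms=6/7b +102.652ms=2/7b
4) 410.607ms=8/7b +102.652ms=2/7b
5) 513.259ms=10/7b +102.652ms=2/7b
6) 615.911ms=12/7b +102.652ms=2/7b
Σ=2b of 2 (167bpm 2/4) — PASS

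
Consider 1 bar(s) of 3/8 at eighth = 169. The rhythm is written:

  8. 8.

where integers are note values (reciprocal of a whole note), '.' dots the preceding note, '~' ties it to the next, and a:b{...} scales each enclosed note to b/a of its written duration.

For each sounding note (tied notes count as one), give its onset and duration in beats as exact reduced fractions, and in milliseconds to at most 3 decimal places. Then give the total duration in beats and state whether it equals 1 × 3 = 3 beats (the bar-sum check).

1) 0.0ms=0b +532.544ms=3/2b
2) 532.544ms=3/2b +532.544ms=3/2b
Σ=3b of 3 (169bpm 3/8) — PASS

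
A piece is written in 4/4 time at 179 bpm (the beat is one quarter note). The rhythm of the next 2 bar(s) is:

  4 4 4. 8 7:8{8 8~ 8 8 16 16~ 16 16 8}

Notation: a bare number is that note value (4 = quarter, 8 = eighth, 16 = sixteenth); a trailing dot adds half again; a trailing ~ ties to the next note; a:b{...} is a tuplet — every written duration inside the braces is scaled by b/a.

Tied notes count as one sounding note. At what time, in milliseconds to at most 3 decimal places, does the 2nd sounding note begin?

1. 0.0ms @ 0 + 335.196ms (1)
2. 335.196ms @ 1 + 335.196ms (1)
3. 670.391ms @ 2 + 502.793ms (3/2)
4. 1173.184ms @ 7/2 + 167.598ms (1/2)
5. 1340.782ms @ 4 + 191.54ms (4/7)
6. 1532.322ms @ 32/7 + 383.081ms (8/7)
7. 1915.403ms @ 40/7 + 191.54ms (4/7)
8. 2106.943ms @ 44/7 + 95.77ms (2/7)
9. 2202.713ms @ 46/7 + 191.54ms (4/7)
10. 2394.254ms @ 50/7 + 95.77ms (2/7)
11. 2490.024ms @ 52/7 + 191.54ms (4/7)

note 2 onset = 1b = 335.196ms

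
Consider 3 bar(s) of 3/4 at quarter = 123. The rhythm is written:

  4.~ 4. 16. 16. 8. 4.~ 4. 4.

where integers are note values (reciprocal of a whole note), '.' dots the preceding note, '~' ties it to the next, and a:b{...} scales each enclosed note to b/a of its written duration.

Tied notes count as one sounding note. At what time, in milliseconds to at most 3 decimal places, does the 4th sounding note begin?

note 4 onset = 15/4b = 1829.268ms

1. 0.0ms @ 0 + 1463.415ms (3)
2. 1463.415ms @ 3 + 182.927ms (3/8)
3. 1646.341ms @ 27/8 + 182.927ms (3/8)
4. 1829.268ms @ 15/4 + 365.854ms (3/4)
5. 2195.122ms @ 9/2 + 1463.415ms (3)
6. 3658.537ms @ 15/2 + 731.707ms (3/2)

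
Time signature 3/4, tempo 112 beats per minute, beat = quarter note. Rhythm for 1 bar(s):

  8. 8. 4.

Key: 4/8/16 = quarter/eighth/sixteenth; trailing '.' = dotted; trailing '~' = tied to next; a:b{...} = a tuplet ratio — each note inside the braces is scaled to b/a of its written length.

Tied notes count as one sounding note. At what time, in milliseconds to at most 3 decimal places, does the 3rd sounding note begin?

1. 0.0ms @ 0 + 401.786ms (3/4)
2. 401.786ms @ 3/4 + 401.786ms (3/4)
3. 803.571ms @ 3/2 + 803.571ms (3/2)

note 3 onset = 3/2b = 803.571ms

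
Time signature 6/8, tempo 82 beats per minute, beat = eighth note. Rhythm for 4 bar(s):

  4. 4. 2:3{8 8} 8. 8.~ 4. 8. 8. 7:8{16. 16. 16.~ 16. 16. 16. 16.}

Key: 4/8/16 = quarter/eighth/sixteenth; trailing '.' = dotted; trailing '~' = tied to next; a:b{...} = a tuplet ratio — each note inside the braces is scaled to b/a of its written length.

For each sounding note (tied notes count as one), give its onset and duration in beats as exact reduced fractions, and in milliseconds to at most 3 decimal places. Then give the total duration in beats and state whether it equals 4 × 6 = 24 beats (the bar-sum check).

1) 0.0ms=0b +2195.122ms=3b
2) 2195.122ms=3b +2195.122ms=3b
3) 4390.244ms=6b +1097.561ms=3/2b
4) 5487.805ms=15/2b +1097.561ms=3/2b
5) 6585.366ms=9b +1097.561ms=3/2b
6) 7682.927ms=21/2b +3292.683ms=9/2b
7) 10975.61ms=15b +1097.561ms=3/2b
8) 12073.171ms=33/2b +1097.561ms=3/2b
9) 13170.732ms=18b +627.178ms=6/7b
10) 13797.909ms=132/7b +627.178ms=6/7b
11) 14425.087ms=138/7b +1254.355ms=12/7b
12) 15679.443ms=150/7b +627.178ms=6/7b
13) 16306.62ms=156/7b +627.178ms=6/7b
14) 16933.798ms=162/7b +627.178ms=6/7b
Σ=24b of 24 (82bpm 6/8) — PASS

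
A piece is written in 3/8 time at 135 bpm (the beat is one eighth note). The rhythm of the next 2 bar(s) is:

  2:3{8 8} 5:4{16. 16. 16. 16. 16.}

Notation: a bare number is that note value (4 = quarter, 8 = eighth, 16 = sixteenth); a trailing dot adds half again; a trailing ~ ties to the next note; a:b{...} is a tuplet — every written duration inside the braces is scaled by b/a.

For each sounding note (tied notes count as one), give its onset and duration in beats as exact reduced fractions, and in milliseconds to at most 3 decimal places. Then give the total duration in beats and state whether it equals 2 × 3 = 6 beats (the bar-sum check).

1) 0.0ms=0b +666.667ms=3/2b
2) 666.667ms=3/2b +666.667ms=3/2b
3) 1333.333ms=3b +266.667ms=3/5b
4) 1600.0ms=18/5b +266.667ms=3/5b
5) 1866.667ms=21/5b +266.667ms=3/5b
6) 2133.333ms=24/5b +266.667ms=3/5b
7) 2400.0ms=27/5b +266.667ms=3/5b
Σ=6b of 6 (135bpm 3/8) — PASS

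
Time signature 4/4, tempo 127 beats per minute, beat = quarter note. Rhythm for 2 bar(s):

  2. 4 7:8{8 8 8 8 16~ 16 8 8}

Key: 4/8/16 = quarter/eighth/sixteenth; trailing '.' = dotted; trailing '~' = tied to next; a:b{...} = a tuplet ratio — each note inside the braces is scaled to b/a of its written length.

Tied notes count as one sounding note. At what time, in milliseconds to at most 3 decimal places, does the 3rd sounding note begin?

note 3 onset = 4b = 1889.764ms

1. 0.0ms @ 0 + 1417.323ms (3)
2. 1417.323ms @ 3 + 472.441ms (1)
3. 1889.764ms @ 4 + 269.966ms (4/7)
4. 2159.73ms @ 32/7 + 269.966ms (4/7)
5. 2429.696ms @ 36/7 + 269.966ms (4/7)
6. 2699.663ms @ 40/7 + 269.966ms (4/7)
7. 2969.629ms @ 44/7 + 269.966ms (4/7)
8. 3239.595ms @ 48/7 + 269.966ms (4/7)
9. 3509.561ms @ 52/7 + 269.966ms (4/7)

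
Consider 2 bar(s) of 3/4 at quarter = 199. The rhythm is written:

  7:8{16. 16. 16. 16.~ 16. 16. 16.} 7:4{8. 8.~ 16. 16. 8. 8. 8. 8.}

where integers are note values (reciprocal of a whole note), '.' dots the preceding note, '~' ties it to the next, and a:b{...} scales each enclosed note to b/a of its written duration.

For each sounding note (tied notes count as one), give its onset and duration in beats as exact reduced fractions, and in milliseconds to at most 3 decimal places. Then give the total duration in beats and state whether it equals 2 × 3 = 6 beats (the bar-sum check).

1) 0.0ms=0b +129.218ms=3/7b
2) 129.218ms=3/7b +129.218ms=3/7b
3) 258.435ms=6/7b +129.218ms=3/7b
4) 387.653ms=9/7b +258.435ms=6/7b
5) 646.088ms=15/7b +129.218ms=3/7b
6) 775.305ms=18/7b +129.218ms=3/7b
7) 904.523ms=3b +129.218ms=3/7b
8) 1033.74ms=24/7b +193.826ms=9/14b
9) 1227.566ms=57/14b +64.609ms=3/14b
10) 1292.175ms=30/7b +129.218ms=3/7b
11) 1421.393ms=33/7b +129.218ms=3/7b
12) 1550.61ms=36/7b +129.218ms=3/7b
13) 1679.828ms=39/7b +129.218ms=3/7b
Σ=6b of 6 (199bpm 3/4) — PASS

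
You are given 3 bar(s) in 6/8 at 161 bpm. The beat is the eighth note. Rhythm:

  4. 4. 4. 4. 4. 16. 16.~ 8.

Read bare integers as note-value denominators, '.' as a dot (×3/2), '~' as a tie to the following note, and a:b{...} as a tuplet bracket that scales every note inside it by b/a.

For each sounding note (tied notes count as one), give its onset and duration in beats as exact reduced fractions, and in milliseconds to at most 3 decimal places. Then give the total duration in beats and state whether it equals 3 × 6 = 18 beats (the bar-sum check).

1) 0.0ms=0b +1118.012ms=3b
2) 1118.012ms=3b +1118.012ms=3b
3) 2236.025ms=6b +1118.012ms=3b
4) 3354.037ms=9b +1118.012ms=3b
5) 4472.05ms=12b +1118.012ms=3b
6) 5590.062ms=15b +279.503ms=3/4b
7) 5869.565ms=63/4b +838.509ms=9/4b
Σ=18b of 18 (161bpm 6/8) — PASS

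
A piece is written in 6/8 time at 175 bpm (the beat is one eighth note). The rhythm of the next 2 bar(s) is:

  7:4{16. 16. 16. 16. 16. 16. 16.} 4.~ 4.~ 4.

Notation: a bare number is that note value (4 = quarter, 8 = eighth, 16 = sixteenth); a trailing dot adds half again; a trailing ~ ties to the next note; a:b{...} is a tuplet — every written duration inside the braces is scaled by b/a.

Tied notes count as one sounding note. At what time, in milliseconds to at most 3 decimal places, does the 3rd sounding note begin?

1. 0.0ms @ 0 + 146.939ms (3/7)
2. 146.939ms @ 3/7 + 146.939ms (3/7)
3. 293.878ms @ 6/7 + 146.939ms (3/7)
4. 440.816ms @ 9/7 + 146.939ms (3/7)
5. 587.755ms @ 12/7 + 146.939ms (3/7)
6. 734.694ms @ 15/7 + 146.939ms (3/7)
7. 881.633ms @ 18/7 + 146.939ms (3/7)
8. 1028.571ms @ 3 + 3085.714ms (9)

note 3 onset = 6/7b = 293.878ms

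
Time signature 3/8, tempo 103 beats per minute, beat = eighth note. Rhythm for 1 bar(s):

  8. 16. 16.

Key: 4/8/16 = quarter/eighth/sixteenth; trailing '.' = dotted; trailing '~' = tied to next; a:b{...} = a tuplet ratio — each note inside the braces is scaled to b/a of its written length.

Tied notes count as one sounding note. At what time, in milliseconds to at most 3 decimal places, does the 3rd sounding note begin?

note 3 onset = 9/4b = 1310.68ms

1. 0.0ms @ 0 + 873.786ms (3/2)
2. 873.786ms @ 3/2 + 436.893ms (3/4)
3. 1310.68ms @ 9/4 + 436.893ms (3/4)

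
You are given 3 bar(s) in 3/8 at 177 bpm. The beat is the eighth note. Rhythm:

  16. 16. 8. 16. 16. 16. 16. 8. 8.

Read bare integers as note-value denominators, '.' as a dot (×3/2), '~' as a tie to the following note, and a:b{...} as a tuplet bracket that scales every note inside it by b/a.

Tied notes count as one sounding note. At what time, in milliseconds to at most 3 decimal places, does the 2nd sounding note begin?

note 2 onset = 3/4b = 254.237ms

1. 0.0ms @ 0 + 254.237ms (3/4)
2. 254.237ms @ 3/4 + 254.237ms (3/4)
3. 508.475ms @ 3/2 + 508.475ms (3/2)
4. 1016.949ms @ 3 + 254.237ms (3/4)
5. 1271.186ms @ 15/4 + 254.237ms (3/4)
6. 1525.424ms @ 9/2 + 254.237ms (3/4)
7. 1779.661ms @ 21/4 + 254.237ms (3/4)
8. 2033.898ms @ 6 + 508.475ms (3/2)
9. 2542.373ms @ 15/2 + 508.475ms (3/2)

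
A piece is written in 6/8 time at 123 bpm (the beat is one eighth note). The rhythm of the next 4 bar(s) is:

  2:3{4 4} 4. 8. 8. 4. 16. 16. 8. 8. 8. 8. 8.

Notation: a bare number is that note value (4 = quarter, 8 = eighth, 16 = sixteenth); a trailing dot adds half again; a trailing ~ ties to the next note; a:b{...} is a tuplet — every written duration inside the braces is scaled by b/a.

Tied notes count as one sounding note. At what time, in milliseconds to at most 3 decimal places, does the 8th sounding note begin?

1. 0.0ms @ 0 + 1463.415ms (3)
2. 1463.415ms @ 3 + 1463.415ms (3)
3. 2926.829ms @ 6 + 1463.415ms (3)
4. 4390.244ms @ 9 + 731.707ms (3/2)
5. 5121.951ms @ 21/2 + 731.707ms (3/2)
6. 5853.659ms @ 12 + 1463.415ms (3)
7. 7317.073ms @ 15 + 365.854ms (3/4)
8. 7682.927ms @ 63/4 + 365.854ms (3/4)
9. 8048.78ms @ 33/2 + 731.707ms (3/2)
10. 8780.488ms @ 18 + 731.707ms (3/2)
11. 9512.195ms @ 39/2 + 731.707ms (3/2)
12. 10243.902ms @ 21 + 731.707ms (3/2)
13. 10975.61ms @ 45/2 + 731.707ms (3/2)

note 8 onset = 63/4b = 7682.927ms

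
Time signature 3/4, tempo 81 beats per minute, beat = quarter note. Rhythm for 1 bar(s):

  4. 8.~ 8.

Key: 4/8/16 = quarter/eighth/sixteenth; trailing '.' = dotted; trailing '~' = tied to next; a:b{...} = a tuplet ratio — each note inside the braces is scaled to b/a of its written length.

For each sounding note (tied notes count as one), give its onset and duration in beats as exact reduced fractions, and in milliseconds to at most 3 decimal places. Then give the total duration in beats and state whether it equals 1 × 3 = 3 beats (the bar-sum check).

1) 0.0ms=0b +1111.111ms=3/2b
2) 1111.111ms=3/2b +1111.111ms=3/2b
Σ=3b of 3 (81bpm 3/4) — PASS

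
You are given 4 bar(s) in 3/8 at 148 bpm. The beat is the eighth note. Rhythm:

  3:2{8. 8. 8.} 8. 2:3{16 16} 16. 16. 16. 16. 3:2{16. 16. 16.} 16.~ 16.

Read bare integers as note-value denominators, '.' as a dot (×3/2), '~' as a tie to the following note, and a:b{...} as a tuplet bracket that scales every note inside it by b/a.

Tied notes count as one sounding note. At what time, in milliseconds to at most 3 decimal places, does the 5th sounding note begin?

note 5 onset = 9/2b = 1824.324ms

1. 0.0ms @ 0 + 405.405ms (1)
2. 405.405ms @ 1 + 405.405ms (1)
3. 810.811ms @ 2 + 405.405ms (1)
4. 1216.216ms @ 3 + 608.108ms (3/2)
5. 1824.324ms @ 9/2 + 304.054ms (3/4)
6. 2128.378ms @ 21/4 + 304.054ms (3/4)
7. 2432.432ms @ 6 + 304.054ms (3/4)
8. 2736.486ms @ 27/4 + 304.054ms (3/4)
9. 3040.541ms @ 15/2 + 304.054ms (3/4)
10. 3344.595ms @ 33/4 + 304.054ms (3/4)
11. 3648.649ms @ 9 + 202.703ms (1/2)
12. 3851.351ms @ 19/2 + 202.703ms (1/2)
13. 4054.054ms @ 10 + 202.703ms (1/2)
14. 4256.757ms @ 21/2 + 608.108ms (3/2)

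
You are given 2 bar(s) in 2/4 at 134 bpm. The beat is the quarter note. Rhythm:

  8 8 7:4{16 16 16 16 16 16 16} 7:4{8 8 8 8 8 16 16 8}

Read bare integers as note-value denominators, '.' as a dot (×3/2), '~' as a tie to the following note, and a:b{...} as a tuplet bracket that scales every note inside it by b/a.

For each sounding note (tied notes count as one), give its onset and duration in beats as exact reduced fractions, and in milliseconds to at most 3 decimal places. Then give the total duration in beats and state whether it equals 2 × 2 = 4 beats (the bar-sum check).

1) 0.0ms=0b +223.881ms=1/2b
2) 223.881ms=1/2b +223.881ms=1/2b
3) 447.761ms=1b +63.966ms=1/7b
4) 511.727ms=8/7b +63.966ms=1/7b
5) 575.693ms=9/7b +63.966ms=1/7b
6) 639.659ms=10/7b +63.966ms=1/7b
7) 703.625ms=11/7b +63.966ms=1/7b
8) 767.591ms=12/7b +63.966ms=1/7b
9) 831.557ms=13/7b +63.966ms=1/7b
10) 895.522ms=2b +127.932ms=2/7b
11) 1023.454ms=16/7b +127.932ms=2/7b
12) 1151.386ms=18/7b +127.932ms=2/7b
13) 1279.318ms=20/7b +127.932ms=2/7b
14) 1407.249ms=22/7b +127.932ms=2/7b
15) 1535.181ms=24/7b +63.966ms=1/7b
16) 1599.147ms=25/7b +63.966ms=1/7b
17) 1663.113ms=26/7b +127.932ms=2/7b
Σ=4b of 4 (134bpm 2/4) — PASS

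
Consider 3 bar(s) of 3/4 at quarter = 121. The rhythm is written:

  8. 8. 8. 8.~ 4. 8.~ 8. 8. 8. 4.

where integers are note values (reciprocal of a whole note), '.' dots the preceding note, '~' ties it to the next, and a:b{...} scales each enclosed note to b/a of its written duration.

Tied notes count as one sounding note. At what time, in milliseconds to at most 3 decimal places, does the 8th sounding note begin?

note 8 onset = 15/2b = 3719.008ms

1. 0.0ms @ 0 + 371.901ms (3/4)
2. 371.901ms @ 3/4 + 371.901ms (3/4)
3. 743.802ms @ 3/2 + 371.901ms (3/4)
4. 1115.702ms @ 9/4 + 1115.702ms (9/4)
5. 2231.405ms @ 9/2 + 743.802ms (3/2)
6. 2975.207ms @ 6 + 371.901ms (3/4)
7. 3347.107ms @ 27/4 + 371.901ms (3/4)
8. 3719.008ms @ 15/2 + 743.802ms (3/2)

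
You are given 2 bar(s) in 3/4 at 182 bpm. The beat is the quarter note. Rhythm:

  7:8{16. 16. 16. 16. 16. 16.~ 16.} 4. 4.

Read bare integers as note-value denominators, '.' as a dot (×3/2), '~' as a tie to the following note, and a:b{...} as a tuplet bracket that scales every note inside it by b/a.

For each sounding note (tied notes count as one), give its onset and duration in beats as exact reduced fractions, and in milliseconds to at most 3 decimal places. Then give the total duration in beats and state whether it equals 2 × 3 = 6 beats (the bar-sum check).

1) 0.0ms=0b +141.287ms=3/7b
2) 141.287ms=3/7b +141.287ms=3/7b
3) 282.575ms=6/7b +141.287ms=3/7b
4) 423.862ms=9/7b +141.287ms=3/7b
5) 565.149ms=12/7b +141.287ms=3/7b
6) 706.436ms=15/7b +282.575ms=6/7b
7) 989.011ms=3b +494.505ms=3/2b
8) 1483.516ms=9/2b +494.505ms=3/2b
Σ=6b of 6 (182bpm 3/4) — PASS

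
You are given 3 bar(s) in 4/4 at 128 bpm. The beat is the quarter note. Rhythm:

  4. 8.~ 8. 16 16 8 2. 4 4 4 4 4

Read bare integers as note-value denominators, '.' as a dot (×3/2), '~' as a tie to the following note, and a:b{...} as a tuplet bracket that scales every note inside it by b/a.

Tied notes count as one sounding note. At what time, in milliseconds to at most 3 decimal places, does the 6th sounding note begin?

note 6 onset = 4b = 1875.0ms

1. 0.0ms @ 0 + 703.125ms (3/2)
2. 703.125ms @ 3/2 + 703.125ms (3/2)
3. 1406.25ms @ 3 + 117.188ms (1/4)
4. 1523.438ms @ 13/4 + 117.188ms (1/4)
5. 1640.625ms @ 7/2 + 234.375ms (1/2)
6. 1875.0ms @ 4 + 1406.25ms (3)
7. 3281.25ms @ 7 + 468.75ms (1)
8. 3750.0ms @ 8 + 468.75ms (1)
9. 4218.75ms @ 9 + 468.75ms (1)
10. 4687.5ms @ 10 + 468.75ms (1)
11. 5156.25ms @ 11 + 468.75ms (1)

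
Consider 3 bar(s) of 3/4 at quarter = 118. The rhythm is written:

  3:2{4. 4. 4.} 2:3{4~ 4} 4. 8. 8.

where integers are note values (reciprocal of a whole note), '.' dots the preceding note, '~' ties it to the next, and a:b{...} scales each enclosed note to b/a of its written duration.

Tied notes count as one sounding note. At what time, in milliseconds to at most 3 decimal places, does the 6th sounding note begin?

note 6 onset = 15/2b = 3813.559ms

1. 0.0ms @ 0 + 508.475ms (1)
2. 508.475ms @ 1 + 508.475ms (1)
3. 1016.949ms @ 2 + 508.475ms (1)
4. 1525.424ms @ 3 + 1525.424ms (3)
5. 3050.847ms @ 6 + 762.712ms (3/2)
6. 3813.559ms @ 15/2 + 381.356ms (3/4)
7. 4194.915ms @ 33/4 + 381.356ms (3/4)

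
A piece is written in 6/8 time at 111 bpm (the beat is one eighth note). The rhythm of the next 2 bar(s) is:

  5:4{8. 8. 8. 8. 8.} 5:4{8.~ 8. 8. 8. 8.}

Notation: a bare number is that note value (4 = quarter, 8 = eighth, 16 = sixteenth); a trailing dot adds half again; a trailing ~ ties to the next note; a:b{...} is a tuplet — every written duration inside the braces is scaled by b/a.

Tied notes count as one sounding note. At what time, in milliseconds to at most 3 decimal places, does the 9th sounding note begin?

1. 0.0ms @ 0 + 648.649ms (6/5)
2. 648.649ms @ 6/5 + 648.649ms (6/5)
3. 1297.297ms @ 12/5 + 648.649ms (6/5)
4. 1945.946ms @ 18/5 + 648.649ms (6/5)
5. 2594.595ms @ 24/5 + 648.649ms (6/5)
6. 3243.243ms @ 6 + 1297.297ms (12/5)
7. 4540.541ms @ 42/5 + 648.649ms (6/5)
8. 5189.189ms @ 48/5 + 648.649ms (6/5)
9. 5837.838ms @ 54/5 + 648.649ms (6/5)

note 9 onset = 54/5b = 5837.838ms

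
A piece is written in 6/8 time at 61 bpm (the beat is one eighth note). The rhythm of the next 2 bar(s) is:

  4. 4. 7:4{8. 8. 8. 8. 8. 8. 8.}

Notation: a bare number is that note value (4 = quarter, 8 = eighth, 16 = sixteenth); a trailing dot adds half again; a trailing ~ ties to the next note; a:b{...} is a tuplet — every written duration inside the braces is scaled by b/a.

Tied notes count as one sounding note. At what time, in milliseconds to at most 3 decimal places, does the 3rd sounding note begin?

note 3 onset = 6b = 5901.639ms

1. 0.0ms @ 0 + 2950.82ms (3)
2. 2950.82ms @ 3 + 2950.82ms (3)
3. 5901.639ms @ 6 + 843.091ms (6/7)
4. 6744.731ms @ 48/7 + 843.091ms (6/7)
5. 7587.822ms @ 54/7 + 843.091ms (6/7)
6. 8430.913ms @ 60/7 + 843.091ms (6/7)
7. 9274.005ms @ 66/7 + 843.091ms (6/7)
8. 10117.096ms @ 72/7 + 843.091ms (6/7)
9. 10960.187ms @ 78/7 + 843.091ms (6/7)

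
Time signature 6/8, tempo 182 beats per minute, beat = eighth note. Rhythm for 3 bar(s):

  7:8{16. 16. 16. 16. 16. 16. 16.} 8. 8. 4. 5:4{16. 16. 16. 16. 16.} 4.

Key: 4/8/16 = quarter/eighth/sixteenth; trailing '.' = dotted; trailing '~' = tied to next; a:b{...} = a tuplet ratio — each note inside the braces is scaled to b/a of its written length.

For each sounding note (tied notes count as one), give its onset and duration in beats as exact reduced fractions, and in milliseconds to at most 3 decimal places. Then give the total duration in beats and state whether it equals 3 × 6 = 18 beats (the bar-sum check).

1) 0.0ms=0b +282.575ms=6/7b
2) 282.575ms=6/7b +282.575ms=6/7b
3) 565.149ms=12/7b +282.575ms=6/7b
4) 847.724ms=18/7b +282.575ms=6/7b
5) 1130.298ms=24/7b +282.575ms=6/7b
6) 1412.873ms=30/7b +282.575ms=6/7b
7) 1695.447ms=36/7b +282.575ms=6/7b
8) 1978.022ms=6b +494.505ms=3/2b
9) 2472.527ms=15/2b +494.505ms=3/2b
10) 2967.033ms=9b +989.011ms=3b
11) 3956.044ms=12b +197.802ms=3/5b
12) 4153.846ms=63/5b +197.802ms=3/5b
13) 4351.648ms=66/5b +197.802ms=3/5b
14) 4549.451ms=69/5b +197.802ms=3/5b
15) 4747.253ms=72/5b +197.802ms=3/5b
16) 4945.055ms=15b +989.011ms=3b
Σ=18b of 18 (182bpm 6/8) — PASS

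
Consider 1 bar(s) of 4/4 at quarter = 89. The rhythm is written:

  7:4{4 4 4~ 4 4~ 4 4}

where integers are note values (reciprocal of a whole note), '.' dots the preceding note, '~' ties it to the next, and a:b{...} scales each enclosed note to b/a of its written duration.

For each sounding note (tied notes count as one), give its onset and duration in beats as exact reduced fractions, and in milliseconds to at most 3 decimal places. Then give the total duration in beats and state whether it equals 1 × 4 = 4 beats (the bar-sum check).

1) 0.0ms=0b +385.233ms=4/7b
2) 385.233ms=4/7b +385.233ms=4/7b
3) 770.465ms=8/7b +770.465ms=8/7b
4) 1540.931ms=16/7b +770.465ms=8/7b
5) 2311.396ms=24/7b +385.233ms=4/7b
Σ=4b of 4 (89bpm 4/4) — PASS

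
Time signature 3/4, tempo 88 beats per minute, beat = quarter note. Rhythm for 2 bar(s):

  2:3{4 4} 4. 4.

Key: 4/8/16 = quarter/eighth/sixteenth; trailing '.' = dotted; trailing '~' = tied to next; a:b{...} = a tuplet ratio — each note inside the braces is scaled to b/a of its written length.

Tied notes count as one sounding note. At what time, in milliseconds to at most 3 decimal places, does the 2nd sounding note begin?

1. 0.0ms @ 0 + 1022.727ms (3/2)
2. 1022.727ms @ 3/2 + 1022.727ms (3/2)
3. 2045.455ms @ 3 + 1022.727ms (3/2)
4. 3068.182ms @ 9/2 + 1022.727ms (3/2)

note 2 onset = 3/2b = 1022.727ms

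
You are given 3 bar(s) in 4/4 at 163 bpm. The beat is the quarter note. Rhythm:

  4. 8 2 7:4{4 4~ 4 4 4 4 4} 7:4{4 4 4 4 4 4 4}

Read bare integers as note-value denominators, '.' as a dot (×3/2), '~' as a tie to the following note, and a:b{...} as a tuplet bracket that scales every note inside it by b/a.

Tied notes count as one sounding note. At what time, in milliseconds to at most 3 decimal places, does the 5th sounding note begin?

note 5 onset = 32/7b = 1682.734ms

1. 0.0ms @ 0 + 552.147ms (3/2)
2. 552.147ms @ 3/2 + 184.049ms (1/2)
3. 736.196ms @ 2 + 736.196ms (2)
4. 1472.393ms @ 4 + 210.342ms (4/7)
5. 1682.734ms @ 32/7 + 420.684ms (8/7)
6. 2103.418ms @ 40/7 + 210.342ms (4/7)
7. 2313.76ms @ 44/7 + 210.342ms (4/7)
8. 2524.102ms @ 48/7 + 210.342ms (4/7)
9. 2734.443ms @ 52/7 + 210.342ms (4/7)
10. 2944.785ms @ 8 + 210.342ms (4/7)
11. 3155.127ms @ 60/7 + 210.342ms (4/7)
12. 3365.469ms @ 64/7 + 210.342ms (4/7)
13. 3575.811ms @ 68/7 + 210.342ms (4/7)
14. 3786.152ms @ 72/7 + 210.342ms (4/7)
15. 3996.494ms @ 76/7 + 210.342ms (4/7)
16. 4206.836ms @ 80/7 + 210.342ms (4/7)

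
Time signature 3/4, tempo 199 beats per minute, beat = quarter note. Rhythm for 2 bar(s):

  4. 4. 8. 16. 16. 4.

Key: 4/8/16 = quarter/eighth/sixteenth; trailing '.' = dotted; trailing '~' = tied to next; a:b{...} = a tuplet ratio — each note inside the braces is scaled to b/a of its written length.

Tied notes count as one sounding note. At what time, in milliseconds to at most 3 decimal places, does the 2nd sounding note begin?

1. 0.0ms @ 0 + 452.261ms (3/2)
2. 452.261ms @ 3/2 + 452.261ms (3/2)
3. 904.523ms @ 3 + 226.131ms (3/4)
4. 1130.653ms @ 15/4 + 113.065ms (3/8)
5. 1243.719ms @ 33/8 + 113.065ms (3/8)
6. 1356.784ms @ 9/2 + 452.261ms (3/2)

note 2 onset = 3/2b = 452.261ms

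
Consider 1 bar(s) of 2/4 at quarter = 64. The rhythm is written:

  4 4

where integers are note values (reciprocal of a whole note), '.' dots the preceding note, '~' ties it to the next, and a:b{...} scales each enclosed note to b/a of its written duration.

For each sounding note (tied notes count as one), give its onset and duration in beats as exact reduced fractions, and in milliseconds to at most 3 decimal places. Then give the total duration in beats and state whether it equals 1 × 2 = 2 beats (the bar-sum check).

1) 0.0ms=0b +937.5ms=1b
2) 937.5ms=1b +937.5ms=1b
Σ=2b of 2 (64bpm 2/4) — PASS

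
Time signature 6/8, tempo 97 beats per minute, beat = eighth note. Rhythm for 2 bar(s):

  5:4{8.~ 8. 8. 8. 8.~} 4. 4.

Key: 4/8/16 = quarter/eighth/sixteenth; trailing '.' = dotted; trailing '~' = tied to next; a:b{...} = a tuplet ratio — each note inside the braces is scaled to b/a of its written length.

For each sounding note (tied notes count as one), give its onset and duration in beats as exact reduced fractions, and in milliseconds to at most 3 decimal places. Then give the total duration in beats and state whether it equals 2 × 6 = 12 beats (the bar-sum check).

1) 0.0ms=0b +1484.536ms=12/5b
2) 1484.536ms=12/5b +742.268ms=6/5b
3) 2226.804ms=18/5b +742.268ms=6/5b
4) 2969.072ms=24/5b +2597.938ms=21/5b
5) 5567.01ms=9b +1855.67ms=3b
Σ=12b of 12 (97bpm 6/8) — PASS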